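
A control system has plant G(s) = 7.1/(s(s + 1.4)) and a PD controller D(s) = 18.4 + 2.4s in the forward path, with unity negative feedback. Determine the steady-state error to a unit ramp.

The loop has one pole at the origin (type 1). Velocity error constant K_v = lim_{s→0} s·D(s)G(s) = 18.4·7.1/1.4 = 93.31.
Steady-state error to a unit ramp: e_ss = 1/K_v = 0.0107.

0.0107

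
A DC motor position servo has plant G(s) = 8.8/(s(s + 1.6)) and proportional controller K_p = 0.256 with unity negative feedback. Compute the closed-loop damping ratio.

ζ = 0.533

The closed-loop denominator is s(s+1.6) + 0.256·8.8 = s² + 1.6s + 2.253.
Matching s² + 2ζω_n s + ω_n²: ω_n = √2.253 = 1.501 rad/s and 2ζω_n = 1.6, so ζ = 1.6/(2·1.501) = 0.533.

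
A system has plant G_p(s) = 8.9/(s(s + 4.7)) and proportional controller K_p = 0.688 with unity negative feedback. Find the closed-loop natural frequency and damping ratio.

ω_n = 2.47 rad/s, ζ = 0.95

With unity feedback the closed-loop characteristic equation is s² + 4.7s + 0.688·8.9 = s² + 4.7s + 6.123 = 0.
Matching s² + 2ζω_n s + ω_n²: ω_n = √6.123 = 2.475 rad/s and 2ζω_n = 4.7, so ζ = 4.7/(2·2.475) = 0.95.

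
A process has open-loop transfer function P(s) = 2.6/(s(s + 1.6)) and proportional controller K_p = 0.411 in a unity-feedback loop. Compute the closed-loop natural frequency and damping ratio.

The closed-loop denominator is s(s+1.6) + 0.411·2.6 = s² + 1.6s + 1.069.
Matching s² + 2ζω_n s + ω_n²: ω_n = √1.069 = 1.034 rad/s and 2ζω_n = 1.6, so ζ = 1.6/(2·1.034) = 0.774.

ω_n = 1.03 rad/s, ζ = 0.774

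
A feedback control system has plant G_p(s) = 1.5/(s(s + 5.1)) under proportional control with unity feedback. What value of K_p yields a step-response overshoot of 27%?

From %OS = 100·exp(−πζ/√(1−ζ²)) = 27%, ζ = −ln(0.27)/√(π²+ln²(0.27)) = 0.3847.
Characteristic equation s² + 5.1s + 1.5K_p = 0 gives ζ = 5.1/(2√(1.5K_p)).
Setting ζ = 0.3847: √(1.5K_p) = 5.1/(2·0.3847) = 6.629, so K_p = 43.94/1.5 = 29.3.

K_p = 29.3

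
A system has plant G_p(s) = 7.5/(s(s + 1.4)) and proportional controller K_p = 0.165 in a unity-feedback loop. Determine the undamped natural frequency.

With unity feedback the closed-loop characteristic equation is s² + 1.4s + 0.165·7.5 = s² + 1.4s + 1.238 = 0.
Matching s² + 2ζω_n s + ω_n²: ω_n = √1.238 = 1.112 rad/s and 2ζω_n = 1.4, so ζ = 1.4/(2·1.112) = 0.629.

ω_n = 1.11 rad/s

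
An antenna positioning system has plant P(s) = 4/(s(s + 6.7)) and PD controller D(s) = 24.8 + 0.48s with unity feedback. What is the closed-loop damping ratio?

Forward path: (24.8 + 0.48s)·4/(s(s+6.7)). The closed-loop characteristic equation is s² + (6.7 + 4·0.48)s + 4·24.8 = 0.
That is s² + 8.62s + 99.2 = 0, so ω_n = 9.96 rad/s and ζ = 8.62/(2·9.96) = 0.4327.

ζ = 0.433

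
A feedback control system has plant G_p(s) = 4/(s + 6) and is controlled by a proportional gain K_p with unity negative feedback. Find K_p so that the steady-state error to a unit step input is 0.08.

K_p = 17.2

For a type-0 loop with proportional control, e_ss = 1/(1 + K_p·G_p(0)).
G_p(0) = 0.6667. Require 1/(1 + K_p·0.6667) = 0.08, so 1 + 0.6667·K_p = 12.5.
K_p = (12.5 − 1)/0.6667 = 17.2.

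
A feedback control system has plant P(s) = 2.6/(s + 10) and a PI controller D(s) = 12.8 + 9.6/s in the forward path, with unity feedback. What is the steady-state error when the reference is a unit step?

The open loop D(s)P(s) has a pole at the origin (type 1), so the static position error constant is infinite and e_ss = 1/(1+∞) = 0.

0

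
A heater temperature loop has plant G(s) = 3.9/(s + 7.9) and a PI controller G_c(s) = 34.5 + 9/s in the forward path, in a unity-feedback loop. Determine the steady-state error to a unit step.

0

The open loop G_c(s)G(s) has a pole at the origin (type 1), so the static position error constant is infinite and e_ss = 1/(1+∞) = 0.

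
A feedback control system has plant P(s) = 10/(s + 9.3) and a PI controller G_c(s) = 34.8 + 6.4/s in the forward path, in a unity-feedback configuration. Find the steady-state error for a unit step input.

The open loop G_c(s)P(s) has a pole at the origin (type 1), so the static position error constant is infinite and e_ss = 1/(1+∞) = 0.

0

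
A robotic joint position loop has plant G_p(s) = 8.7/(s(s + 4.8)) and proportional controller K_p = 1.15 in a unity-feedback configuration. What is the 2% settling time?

T_s ≈ 1.67 s

Closed-loop characteristic equation: s² + 4.8s + 10 = 0, so ω_n = 3.163 rad/s and ζ = 4.8/(2·3.163) = 0.7588.
2% settling time T_s ≈ 4/(ζω_n) = 4/2.4 = 1.67 s.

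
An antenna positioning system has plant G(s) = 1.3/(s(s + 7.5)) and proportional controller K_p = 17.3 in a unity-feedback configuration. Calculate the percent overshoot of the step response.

1.73%

Closed-loop characteristic equation: s² + 7.5s + 22.49 = 0, so ω_n = 4.742 rad/s and ζ = 7.5/(2·4.742) = 0.7907.
%OS = 100·exp(−πζ/√(1−ζ²)) = 100·exp(−π·0.7907/√0.3747) = 1.73%.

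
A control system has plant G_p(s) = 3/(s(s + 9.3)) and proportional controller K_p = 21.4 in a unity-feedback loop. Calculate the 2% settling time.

T_s ≈ 0.86 s

The closed-loop denominator s² + 9.3s + 64.2 gives ω_n = √64.2 = 8.012 and ζ = 9.3/(2ω_n) = 0.5803.
2% settling time T_s ≈ 4/(ζω_n) = 4/4.65 = 0.86 s.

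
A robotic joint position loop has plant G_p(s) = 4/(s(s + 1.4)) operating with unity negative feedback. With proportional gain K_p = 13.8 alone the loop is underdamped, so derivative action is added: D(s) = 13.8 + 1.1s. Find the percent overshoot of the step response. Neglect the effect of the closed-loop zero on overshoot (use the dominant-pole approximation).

26.4%

Forward path: (13.8 + 1.1s)·4/(s(s+1.4)). The closed-loop characteristic equation is s² + (1.4 + 4·1.1)s + 4·13.8 = 0.
That is s² + 5.8s + 55.2 = 0, so ω_n = 7.43 rad/s and ζ = 5.8/(2·7.43) = 0.3903.
%OS = 100·exp(−πζ/√(1−ζ²)) = 26.4%.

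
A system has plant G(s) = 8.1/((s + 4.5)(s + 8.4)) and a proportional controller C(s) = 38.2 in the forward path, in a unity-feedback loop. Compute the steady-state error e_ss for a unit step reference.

0.109

The loop is type 0. Static position error constant K_pos = C(0)·G(0) = 38.2·0.2143 = 8.186.
Steady-state error to a unit step: e_ss = 1/(1+K_pos) = 1/9.186 = 0.109.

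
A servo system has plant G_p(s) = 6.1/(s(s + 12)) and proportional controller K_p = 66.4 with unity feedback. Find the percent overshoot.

From 1 + K_pG_p(s) = 0: s² + 12s + 405 = 0 ⇒ ω_n = 20.13, ζ = 0.2981.
%OS = 100·exp(−πζ/√(1−ζ²)) = 100·exp(−π·0.2981/√0.9111) = 37.5%.

37.5%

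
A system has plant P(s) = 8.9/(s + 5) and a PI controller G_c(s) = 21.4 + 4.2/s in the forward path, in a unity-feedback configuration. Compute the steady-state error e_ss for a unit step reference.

The open loop G_c(s)P(s) has a pole at the origin (type 1), so the static position error constant is infinite and e_ss = 1/(1+∞) = 0.

0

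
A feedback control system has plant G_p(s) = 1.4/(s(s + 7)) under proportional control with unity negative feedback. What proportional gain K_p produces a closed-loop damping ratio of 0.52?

K_p = 32.4

Closed-loop characteristic equation: s² + 7s + K_p·1.4 = 0.
So ω_n = √(1.4K_p) and 2ζω_n = 7, giving ζ = 7/(2√(1.4K_p)).
Setting ζ = 0.52: √(1.4K_p) = 7/(2·0.52) = 6.731, so K_p = 45.3/1.4 = 32.4.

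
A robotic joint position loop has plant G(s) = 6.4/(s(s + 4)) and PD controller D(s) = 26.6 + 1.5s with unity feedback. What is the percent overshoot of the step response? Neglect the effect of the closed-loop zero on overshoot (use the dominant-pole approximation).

14.7%

Forward path: (26.6 + 1.5s)·6.4/(s(s+4)). The closed-loop characteristic equation is s² + (4 + 6.4·1.5)s + 6.4·26.6 = 0.
That is s² + 13.6s + 170.2 = 0, so ω_n = 13.05 rad/s and ζ = 13.6/(2·13.05) = 0.5212.
%OS = 100·exp(−πζ/√(1−ζ²)) = 14.7%.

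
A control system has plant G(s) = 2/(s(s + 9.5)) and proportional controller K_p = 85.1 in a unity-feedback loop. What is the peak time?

The closed-loop denominator s² + 9.5s + 170.2 gives ω_n = √170.2 = 13.05 and ζ = 9.5/(2ω_n) = 0.3641.
Damped frequency ω_d = ω_n√(1−ζ²) = 12.15 rad/s, so peak time T_p = π/ω_d = 0.259 s.

T_p = 0.259 s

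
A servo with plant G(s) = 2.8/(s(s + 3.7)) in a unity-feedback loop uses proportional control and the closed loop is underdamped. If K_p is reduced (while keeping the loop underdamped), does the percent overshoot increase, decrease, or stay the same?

ζ = 3.7/(2√(2.8K_p)) rises as K_p falls; higher damping means less overshoot.

decrease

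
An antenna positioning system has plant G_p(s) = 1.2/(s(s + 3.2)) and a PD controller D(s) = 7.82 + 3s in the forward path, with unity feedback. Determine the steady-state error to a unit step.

0

The open loop D(s)G_p(s) has a pole at the origin (type 1), so the static position error constant is infinite and e_ss = 1/(1+∞) = 0.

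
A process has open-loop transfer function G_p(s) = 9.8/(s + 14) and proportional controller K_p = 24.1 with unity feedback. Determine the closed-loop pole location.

s = -250.2

Closed-loop transfer function: T(s) = K_p·G_p(s)/(1 + K_p·G_p(s)) = 236.2/(s + 14 + 236.2) = 236.2/(s + 250.2).
The closed-loop pole is at s = −250.2.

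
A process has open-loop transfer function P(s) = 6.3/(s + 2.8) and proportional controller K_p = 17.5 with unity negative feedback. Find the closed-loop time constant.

τ = 0.00885 s

Closed-loop transfer function: T(s) = K_p·P(s)/(1 + K_p·P(s)) = 110.2/(s + 2.8 + 110.2) = 110.2/(s + 113).
Time constant τ = 1/113 = 0.00885 s.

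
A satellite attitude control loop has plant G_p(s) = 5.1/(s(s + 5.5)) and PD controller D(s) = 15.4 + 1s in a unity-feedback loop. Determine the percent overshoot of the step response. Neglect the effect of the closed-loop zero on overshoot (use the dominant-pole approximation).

Forward path: (15.4 + 1s)·5.1/(s(s+5.5)). The closed-loop characteristic equation is s² + (5.5 + 5.1·1)s + 5.1·15.4 = 0.
That is s² + 10.6s + 78.54 = 0, so ω_n = 8.862 rad/s and ζ = 10.6/(2·8.862) = 0.598.
%OS = 100·exp(−πζ/√(1−ζ²)) = 9.59%.

9.59%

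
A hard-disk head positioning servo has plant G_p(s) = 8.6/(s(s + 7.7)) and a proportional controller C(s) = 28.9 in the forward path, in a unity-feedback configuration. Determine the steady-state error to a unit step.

0

The open loop C(s)G_p(s) has a pole at the origin (type 1), so the static position error constant is infinite and e_ss = 1/(1+∞) = 0.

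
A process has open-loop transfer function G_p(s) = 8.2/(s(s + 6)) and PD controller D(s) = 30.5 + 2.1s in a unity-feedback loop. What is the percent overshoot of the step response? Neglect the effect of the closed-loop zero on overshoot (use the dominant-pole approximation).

Forward path: (30.5 + 2.1s)·8.2/(s(s+6)). The closed-loop characteristic equation is s² + (6 + 8.2·2.1)s + 8.2·30.5 = 0.
That is s² + 23.22s + 250.1 = 0, so ω_n = 15.81 rad/s and ζ = 23.22/(2·15.81) = 0.7341.
%OS = 100·exp(−πζ/√(1−ζ²)) = 3.35%.

3.35%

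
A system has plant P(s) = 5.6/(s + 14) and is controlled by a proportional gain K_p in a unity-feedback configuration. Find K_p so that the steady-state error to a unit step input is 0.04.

K_p = 60

Steady-state error for a unit step on this type-0 loop is 1/(1 + K_p·P(0)).
P(0) = 0.4. Require 1/(1 + K_p·0.4) = 0.04, so 1 + 0.4·K_p = 25.
K_p = (25 − 1)/0.4 = 60.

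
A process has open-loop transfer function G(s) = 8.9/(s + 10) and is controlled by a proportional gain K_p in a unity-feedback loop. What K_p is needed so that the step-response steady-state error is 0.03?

For a type-0 loop with proportional control, e_ss = 1/(1 + K_p·G(0)).
G(0) = 0.89. Require 1/(1 + K_p·0.89) = 0.03, so 1 + 0.89·K_p = 33.33.
K_p = (33.33 − 1)/0.89 = 36.3.

K_p = 36.3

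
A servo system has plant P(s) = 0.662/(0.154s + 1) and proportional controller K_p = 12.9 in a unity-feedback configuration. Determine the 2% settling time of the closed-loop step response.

T_s ≈ 0.0646 s

Closed loop: T(s) = K_p·P/(1+K_p·P) = 8.54/(0.154s + 1 + 8.54), with pole at s = −(1 + 8.54)/0.154 = −61.95.
τ = 1/61.95 = 0.01614 s, so 2% settling time ≈ 4τ = 0.0646 s.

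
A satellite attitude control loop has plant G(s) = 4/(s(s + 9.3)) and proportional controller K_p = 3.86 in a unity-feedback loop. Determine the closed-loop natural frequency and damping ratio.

The closed-loop denominator is s(s+9.3) + 3.86·4 = s² + 9.3s + 15.44.
Matching s² + 2ζω_n s + ω_n²: ω_n = √15.44 = 3.929 rad/s and 2ζω_n = 9.3, so ζ = 9.3/(2·3.929) = 1.18.

ω_n = 3.93 rad/s, ζ = 1.18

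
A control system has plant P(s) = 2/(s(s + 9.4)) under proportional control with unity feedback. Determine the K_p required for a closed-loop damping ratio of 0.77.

K_p = 18.6

Closed-loop characteristic equation: s² + 9.4s + K_p·2 = 0.
So ω_n = √(2K_p) and 2ζω_n = 9.4, giving ζ = 9.4/(2√(2K_p)).
Setting ζ = 0.77: √(2K_p) = 9.4/(2·0.77) = 6.104, so K_p = 37.26/2 = 18.6.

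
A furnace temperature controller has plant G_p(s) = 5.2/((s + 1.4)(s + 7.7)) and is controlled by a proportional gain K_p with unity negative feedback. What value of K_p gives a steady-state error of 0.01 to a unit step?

Steady-state error for a unit step on this type-0 loop is 1/(1 + K_p·G_p(0)).
G_p(0) = 0.4824. Require 1/(1 + K_p·0.4824) = 0.01, so 1 + 0.4824·K_p = 100.
K_p = (100 − 1)/0.4824 = 205.

K_p = 205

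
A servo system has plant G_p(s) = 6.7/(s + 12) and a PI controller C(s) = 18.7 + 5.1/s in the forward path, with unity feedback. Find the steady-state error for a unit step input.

0

The open loop C(s)G_p(s) has a pole at the origin (type 1), so the static position error constant is infinite and e_ss = 1/(1+∞) = 0.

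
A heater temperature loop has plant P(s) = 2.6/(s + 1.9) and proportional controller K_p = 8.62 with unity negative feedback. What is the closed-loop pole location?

Closed-loop transfer function: T(s) = K_p·P(s)/(1 + K_p·P(s)) = 22.41/(s + 1.9 + 22.41) = 22.41/(s + 24.31).
The closed-loop pole is at s = −24.31.

s = -24.31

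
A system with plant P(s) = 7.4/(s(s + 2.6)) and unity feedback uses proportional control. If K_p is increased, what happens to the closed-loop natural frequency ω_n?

ω_n = √(7.4·K_p), which grows with K_p.

increase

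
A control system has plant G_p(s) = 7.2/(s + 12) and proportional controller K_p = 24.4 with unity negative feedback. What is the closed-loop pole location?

Closed-loop transfer function: T(s) = K_p·G_p(s)/(1 + K_p·G_p(s)) = 175.7/(s + 12 + 175.7) = 175.7/(s + 187.7).
The closed-loop pole is at s = −187.7.

s = -187.7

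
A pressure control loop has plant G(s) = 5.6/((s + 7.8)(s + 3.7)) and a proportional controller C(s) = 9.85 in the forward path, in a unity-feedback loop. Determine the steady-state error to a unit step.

The loop is type 0. Static position error constant K_pos = C(0)·G(0) = 9.85·0.194 = 1.911.
Steady-state error to a unit step: e_ss = 1/(1+K_pos) = 1/2.911 = 0.343.

0.343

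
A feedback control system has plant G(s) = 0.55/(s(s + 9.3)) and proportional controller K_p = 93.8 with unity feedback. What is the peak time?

From 1 + K_pG(s) = 0: s² + 9.3s + 51.59 = 0 ⇒ ω_n = 7.183, ζ = 0.6474.
Damped frequency ω_d = ω_n√(1−ζ²) = 5.474 rad/s, so peak time T_p = π/ω_d = 0.574 s.

T_p = 0.574 s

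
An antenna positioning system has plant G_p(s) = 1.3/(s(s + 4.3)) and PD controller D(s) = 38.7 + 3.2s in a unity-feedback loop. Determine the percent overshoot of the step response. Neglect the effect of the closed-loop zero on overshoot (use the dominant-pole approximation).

9.69%

Forward path: (38.7 + 3.2s)·1.3/(s(s+4.3)). The closed-loop characteristic equation is s² + (4.3 + 1.3·3.2)s + 1.3·38.7 = 0.
That is s² + 8.46s + 50.31 = 0, so ω_n = 7.093 rad/s and ζ = 8.46/(2·7.093) = 0.5964.
%OS = 100·exp(−πζ/√(1−ζ²)) = 9.69%.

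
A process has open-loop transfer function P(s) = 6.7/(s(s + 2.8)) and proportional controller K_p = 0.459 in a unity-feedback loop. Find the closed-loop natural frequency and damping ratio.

ω_n = 1.75 rad/s, ζ = 0.798

The closed-loop denominator is s(s+2.8) + 0.459·6.7 = s² + 2.8s + 3.075.
So ω_n² = 3.075 ⇒ ω_n = 1.754 rad/s, and ζ = 2.8/(2ω_n) = 0.798.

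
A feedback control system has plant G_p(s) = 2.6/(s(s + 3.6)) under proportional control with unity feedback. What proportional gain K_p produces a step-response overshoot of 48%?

From %OS = 100·exp(−πζ/√(1−ζ²)) = 48%, ζ = −ln(0.48)/√(π²+ln²(0.48)) = 0.2275.
Characteristic equation s² + 3.6s + 2.6K_p = 0 gives ζ = 3.6/(2√(2.6K_p)).
Setting ζ = 0.2275: √(2.6K_p) = 3.6/(2·0.2275) = 7.912, so K_p = 62.6/2.6 = 24.1.

K_p = 24.1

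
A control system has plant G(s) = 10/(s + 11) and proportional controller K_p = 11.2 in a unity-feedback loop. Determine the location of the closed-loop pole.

Closed-loop transfer function: T(s) = K_p·G(s)/(1 + K_p·G(s)) = 112/(s + 11 + 112) = 112/(s + 123).
The closed-loop pole is at s = −123.

s = -123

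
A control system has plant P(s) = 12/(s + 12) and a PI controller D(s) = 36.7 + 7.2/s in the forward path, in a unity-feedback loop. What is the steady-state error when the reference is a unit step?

0

The open loop D(s)P(s) has a pole at the origin (type 1), so the static position error constant is infinite and e_ss = 1/(1+∞) = 0.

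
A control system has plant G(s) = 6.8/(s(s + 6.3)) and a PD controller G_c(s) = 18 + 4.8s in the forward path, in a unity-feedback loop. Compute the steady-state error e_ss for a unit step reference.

0

The open loop G_c(s)G(s) has a pole at the origin (type 1), so the static position error constant is infinite and e_ss = 1/(1+∞) = 0.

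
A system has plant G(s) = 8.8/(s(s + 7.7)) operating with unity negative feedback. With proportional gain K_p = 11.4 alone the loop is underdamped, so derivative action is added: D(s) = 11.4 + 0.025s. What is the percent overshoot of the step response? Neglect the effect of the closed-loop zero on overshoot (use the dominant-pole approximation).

Forward path: (11.4 + 0.025s)·8.8/(s(s+7.7)). The closed-loop characteristic equation is s² + (7.7 + 8.8·0.025)s + 8.8·11.4 = 0.
That is s² + 7.92s + 100.3 = 0, so ω_n = 10.02 rad/s and ζ = 7.92/(2·10.02) = 0.3954.
%OS = 100·exp(−πζ/√(1−ζ²)) = 25.9%.

25.9%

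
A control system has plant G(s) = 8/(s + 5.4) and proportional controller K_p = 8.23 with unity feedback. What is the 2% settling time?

Closed-loop transfer function: T(s) = K_p·G(s)/(1 + K_p·G(s)) = 65.84/(s + 5.4 + 65.84) = 65.84/(s + 71.24).
Time constant τ = 1/71.24 = 0.01404 s, so the 2% settling time is about 4τ = 0.0561 s.

T_s ≈ 0.0561 s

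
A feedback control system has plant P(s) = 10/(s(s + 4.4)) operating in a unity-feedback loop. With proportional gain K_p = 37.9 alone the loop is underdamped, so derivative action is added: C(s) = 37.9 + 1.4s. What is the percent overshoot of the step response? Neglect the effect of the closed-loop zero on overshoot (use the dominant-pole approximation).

Forward path: (37.9 + 1.4s)·10/(s(s+4.4)). The closed-loop characteristic equation is s² + (4.4 + 10·1.4)s + 10·37.9 = 0.
That is s² + 18.4s + 379 = 0, so ω_n = 19.47 rad/s and ζ = 18.4/(2·19.47) = 0.4726.
%OS = 100·exp(−πζ/√(1−ζ²)) = 18.6%.

18.6%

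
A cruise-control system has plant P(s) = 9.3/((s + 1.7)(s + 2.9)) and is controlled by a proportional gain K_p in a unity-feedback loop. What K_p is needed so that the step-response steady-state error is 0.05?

The loop is type 0, so e_ss(step) = 1/(1 + K_pos) with K_pos = K_p·P(0).
P(0) = 1.886. Require 1/(1 + K_p·1.886) = 0.05, so 1 + 1.886·K_p = 20.
K_p = (20 − 1)/1.886 = 10.1.

K_p = 10.1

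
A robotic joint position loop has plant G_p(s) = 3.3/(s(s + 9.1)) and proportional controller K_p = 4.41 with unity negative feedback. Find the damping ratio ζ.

1 + K_p·G_p(s) = 0 gives s² + 9.1s + 14.55 = 0.
So ω_n² = 14.55 ⇒ ω_n = 3.815 rad/s, and ζ = 9.1/(2ω_n) = 1.19.

ζ = 1.19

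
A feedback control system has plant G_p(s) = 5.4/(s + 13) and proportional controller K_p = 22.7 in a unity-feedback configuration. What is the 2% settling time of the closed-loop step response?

Closed-loop transfer function: T(s) = K_p·G_p(s)/(1 + K_p·G_p(s)) = 122.6/(s + 13 + 122.6) = 122.6/(s + 135.6).
Time constant τ = 1/135.6 = 0.007376 s, so the 2% settling time is about 4τ = 0.0295 s.

T_s ≈ 0.0295 s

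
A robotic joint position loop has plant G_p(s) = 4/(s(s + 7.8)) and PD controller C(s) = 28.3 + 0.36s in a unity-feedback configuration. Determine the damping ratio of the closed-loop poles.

ζ = 0.434

Forward path: (28.3 + 0.36s)·4/(s(s+7.8)). The closed-loop characteristic equation is s² + (7.8 + 4·0.36)s + 4·28.3 = 0.
That is s² + 9.24s + 113.2 = 0, so ω_n = 10.64 rad/s and ζ = 9.24/(2·10.64) = 0.4342.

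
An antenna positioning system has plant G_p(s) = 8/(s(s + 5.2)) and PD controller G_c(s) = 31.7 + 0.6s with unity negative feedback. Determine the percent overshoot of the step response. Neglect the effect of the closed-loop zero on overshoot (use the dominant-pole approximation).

Forward path: (31.7 + 0.6s)·8/(s(s+5.2)). The closed-loop characteristic equation is s² + (5.2 + 8·0.6)s + 8·31.7 = 0.
That is s² + 10s + 253.6 = 0, so ω_n = 15.92 rad/s and ζ = 10/(2·15.92) = 0.314.
%OS = 100·exp(−πζ/√(1−ζ²)) = 35.4%.

35.4%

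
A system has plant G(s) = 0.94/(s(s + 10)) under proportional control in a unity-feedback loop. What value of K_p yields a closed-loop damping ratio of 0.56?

K_p = 84.8

Closed-loop characteristic equation: s² + 10s + K_p·0.94 = 0.
So ω_n = √(0.94K_p) and 2ζω_n = 10, giving ζ = 10/(2√(0.94K_p)).
Setting ζ = 0.56: √(0.94K_p) = 10/(2·0.56) = 8.929, so K_p = 79.72/0.94 = 84.8.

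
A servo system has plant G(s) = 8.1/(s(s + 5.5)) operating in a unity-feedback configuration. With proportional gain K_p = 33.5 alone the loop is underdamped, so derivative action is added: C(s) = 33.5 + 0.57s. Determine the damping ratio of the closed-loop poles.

ζ = 0.307

Forward path: (33.5 + 0.57s)·8.1/(s(s+5.5)). The closed-loop characteristic equation is s² + (5.5 + 8.1·0.57)s + 8.1·33.5 = 0.
That is s² + 10.12s + 271.3 = 0, so ω_n = 16.47 rad/s and ζ = 10.12/(2·16.47) = 0.3071.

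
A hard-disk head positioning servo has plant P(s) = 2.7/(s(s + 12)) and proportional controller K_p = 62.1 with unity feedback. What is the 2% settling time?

Closed-loop characteristic equation: s² + 12s + 167.7 = 0, so ω_n = 12.95 rad/s and ζ = 12/(2·12.95) = 0.4634.
2% settling time T_s ≈ 4/(ζω_n) = 4/6 = 0.667 s.

T_s ≈ 0.667 s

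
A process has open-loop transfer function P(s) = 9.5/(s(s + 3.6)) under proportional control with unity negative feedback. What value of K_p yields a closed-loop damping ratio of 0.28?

Closed-loop characteristic equation: s² + 3.6s + K_p·9.5 = 0.
So ω_n = √(9.5K_p) and 2ζω_n = 3.6, giving ζ = 3.6/(2√(9.5K_p)).
Setting ζ = 0.28: √(9.5K_p) = 3.6/(2·0.28) = 6.429, so K_p = 41.33/9.5 = 4.35.

K_p = 4.35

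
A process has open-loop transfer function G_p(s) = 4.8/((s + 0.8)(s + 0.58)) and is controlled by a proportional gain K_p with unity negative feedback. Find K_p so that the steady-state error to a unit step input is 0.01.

K_p = 9.57

Steady-state error for a unit step on this type-0 loop is 1/(1 + K_p·G_p(0)).
G_p(0) = 10.34. Require 1/(1 + K_p·10.34) = 0.01, so 1 + 10.34·K_p = 100.
K_p = (100 − 1)/10.34 = 9.57.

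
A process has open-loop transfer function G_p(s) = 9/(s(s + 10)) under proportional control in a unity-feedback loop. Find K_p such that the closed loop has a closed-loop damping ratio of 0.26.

K_p = 41.1

Closed-loop characteristic equation: s² + 10s + K_p·9 = 0.
So ω_n = √(9K_p) and 2ζω_n = 10, giving ζ = 10/(2√(9K_p)).
Setting ζ = 0.26: √(9K_p) = 10/(2·0.26) = 19.23, so K_p = 369.8/9 = 41.1.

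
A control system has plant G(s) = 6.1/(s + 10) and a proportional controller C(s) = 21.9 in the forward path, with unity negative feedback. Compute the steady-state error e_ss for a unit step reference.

The loop is type 0. Static position error constant K_pos = C(0)·G(0) = 21.9·0.61 = 13.36.
Steady-state error to a unit step: e_ss = 1/(1+K_pos) = 1/14.36 = 0.0696.

0.0696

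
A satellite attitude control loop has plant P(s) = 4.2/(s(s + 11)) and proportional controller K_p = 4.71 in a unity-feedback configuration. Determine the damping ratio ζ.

With unity feedback the closed-loop characteristic equation is s² + 11s + 4.71·4.2 = s² + 11s + 19.78 = 0.
Matching s² + 2ζω_n s + ω_n²: ω_n = √19.78 = 4.448 rad/s and 2ζω_n = 11, so ζ = 11/(2·4.448) = 1.24.

ζ = 1.24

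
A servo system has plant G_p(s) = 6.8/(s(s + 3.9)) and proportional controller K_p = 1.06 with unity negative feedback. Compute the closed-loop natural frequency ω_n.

1 + K_p·G_p(s) = 0 gives s² + 3.9s + 7.208 = 0.
So ω_n² = 7.208 ⇒ ω_n = 2.685 rad/s, and ζ = 3.9/(2ω_n) = 0.726.

ω_n = 2.68 rad/s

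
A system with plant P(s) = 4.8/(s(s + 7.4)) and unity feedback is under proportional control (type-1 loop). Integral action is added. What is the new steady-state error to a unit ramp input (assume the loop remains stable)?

0

The integrator raises the loop to type 2, so K_v → ∞ and e_ss to a ramp is zero.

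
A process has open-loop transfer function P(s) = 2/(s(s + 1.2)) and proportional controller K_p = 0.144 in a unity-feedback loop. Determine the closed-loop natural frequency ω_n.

ω_n = 0.537 rad/s

With unity feedback the closed-loop characteristic equation is s² + 1.2s + 0.144·2 = s² + 1.2s + 0.288 = 0.
So ω_n² = 0.288 ⇒ ω_n = 0.5367 rad/s, and ζ = 1.2/(2ω_n) = 1.12.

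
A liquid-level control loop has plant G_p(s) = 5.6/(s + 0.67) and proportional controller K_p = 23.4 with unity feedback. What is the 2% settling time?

Closed-loop transfer function: T(s) = K_p·G_p(s)/(1 + K_p·G_p(s)) = 131/(s + 0.67 + 131) = 131/(s + 131.7).
Time constant τ = 1/131.7 = 0.007592 s, so the 2% settling time is about 4τ = 0.0304 s.

T_s ≈ 0.0304 s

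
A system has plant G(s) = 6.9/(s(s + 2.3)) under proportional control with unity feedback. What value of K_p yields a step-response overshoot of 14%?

K_p = 0.681

From %OS = 100·exp(−πζ/√(1−ζ²)) = 14%, ζ = −ln(0.14)/√(π²+ln²(0.14)) = 0.5305.
Characteristic equation s² + 2.3s + 6.9K_p = 0 gives ζ = 2.3/(2√(6.9K_p)).
Setting ζ = 0.5305: √(6.9K_p) = 2.3/(2·0.5305) = 2.168, so K_p = 4.699/6.9 = 0.681.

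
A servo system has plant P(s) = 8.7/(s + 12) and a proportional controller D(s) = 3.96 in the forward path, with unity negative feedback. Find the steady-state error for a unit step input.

0.258

The loop is type 0. Static position error constant K_pos = D(0)·P(0) = 3.96·0.725 = 2.871.
Steady-state error to a unit step: e_ss = 1/(1+K_pos) = 1/3.871 = 0.258.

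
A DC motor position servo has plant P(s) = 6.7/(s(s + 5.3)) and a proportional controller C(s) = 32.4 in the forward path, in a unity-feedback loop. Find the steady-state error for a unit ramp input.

The loop has one pole at the origin (type 1). Velocity error constant K_v = lim_{s→0} s·C(s)P(s) = 32.4·6.7/5.3 = 40.96.
Steady-state error to a unit ramp: e_ss = 1/K_v = 0.0244.

0.0244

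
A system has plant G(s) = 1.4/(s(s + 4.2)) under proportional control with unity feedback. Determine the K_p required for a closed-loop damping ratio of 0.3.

Closed-loop characteristic equation: s² + 4.2s + K_p·1.4 = 0.
So ω_n = √(1.4K_p) and 2ζω_n = 4.2, giving ζ = 4.2/(2√(1.4K_p)).
Setting ζ = 0.3: √(1.4K_p) = 4.2/(2·0.3) = 7, so K_p = 49/1.4 = 35.

K_p = 35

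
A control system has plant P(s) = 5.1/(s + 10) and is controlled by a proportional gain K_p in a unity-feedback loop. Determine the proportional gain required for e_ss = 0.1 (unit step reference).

The loop is type 0, so e_ss(step) = 1/(1 + K_pos) with K_pos = K_p·P(0).
P(0) = 0.51. Require 1/(1 + K_p·0.51) = 0.1, so 1 + 0.51·K_p = 10.
K_p = (10 − 1)/0.51 = 17.6.

K_p = 17.6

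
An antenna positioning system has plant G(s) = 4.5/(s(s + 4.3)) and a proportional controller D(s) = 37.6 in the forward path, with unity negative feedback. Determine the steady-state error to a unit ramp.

0.0254

The loop has one pole at the origin (type 1). Velocity error constant K_v = lim_{s→0} s·D(s)G(s) = 37.6·4.5/4.3 = 39.35.
Steady-state error to a unit ramp: e_ss = 1/K_v = 0.0254.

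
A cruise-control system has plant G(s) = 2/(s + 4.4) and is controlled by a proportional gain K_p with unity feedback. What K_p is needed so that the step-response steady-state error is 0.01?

K_p = 218

The loop is type 0, so e_ss(step) = 1/(1 + K_pos) with K_pos = K_p·G(0).
G(0) = 0.4545. Require 1/(1 + K_p·0.4545) = 0.01, so 1 + 0.4545·K_p = 100.
K_p = (100 − 1)/0.4545 = 218.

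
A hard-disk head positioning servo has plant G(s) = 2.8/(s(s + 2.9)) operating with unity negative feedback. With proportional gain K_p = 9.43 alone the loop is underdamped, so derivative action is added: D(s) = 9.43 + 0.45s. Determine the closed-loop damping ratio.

ζ = 0.405

Forward path: (9.43 + 0.45s)·2.8/(s(s+2.9)). The closed-loop characteristic equation is s² + (2.9 + 2.8·0.45)s + 2.8·9.43 = 0.
That is s² + 4.16s + 26.4 = 0, so ω_n = 5.138 rad/s and ζ = 4.16/(2·5.138) = 0.4048.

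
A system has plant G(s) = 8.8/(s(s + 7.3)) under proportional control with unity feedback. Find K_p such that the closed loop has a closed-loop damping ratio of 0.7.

K_p = 3.09

Closed-loop characteristic equation: s² + 7.3s + K_p·8.8 = 0.
So ω_n = √(8.8K_p) and 2ζω_n = 7.3, giving ζ = 7.3/(2√(8.8K_p)).
Setting ζ = 0.7: √(8.8K_p) = 7.3/(2·0.7) = 5.214, so K_p = 27.19/8.8 = 3.09.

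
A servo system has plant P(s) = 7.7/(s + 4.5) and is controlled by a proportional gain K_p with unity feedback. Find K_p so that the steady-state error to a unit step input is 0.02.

Steady-state error for a unit step on this type-0 loop is 1/(1 + K_p·P(0)).
P(0) = 1.711. Require 1/(1 + K_p·1.711) = 0.02, so 1 + 1.711·K_p = 50.
K_p = (50 − 1)/1.711 = 28.6.

K_p = 28.6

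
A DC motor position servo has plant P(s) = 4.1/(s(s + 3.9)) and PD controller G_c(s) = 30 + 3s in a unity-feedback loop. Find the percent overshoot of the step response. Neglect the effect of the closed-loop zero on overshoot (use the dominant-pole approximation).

3.48%

Forward path: (30 + 3s)·4.1/(s(s+3.9)). The closed-loop characteristic equation is s² + (3.9 + 4.1·3)s + 4.1·30 = 0.
That is s² + 16.2s + 123 = 0, so ω_n = 11.09 rad/s and ζ = 16.2/(2·11.09) = 0.7304.
%OS = 100·exp(−πζ/√(1−ζ²)) = 3.48%.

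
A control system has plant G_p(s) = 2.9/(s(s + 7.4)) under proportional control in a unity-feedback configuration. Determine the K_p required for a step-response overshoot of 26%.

K_p = 30.4

From %OS = 100·exp(−πζ/√(1−ζ²)) = 26%, ζ = −ln(0.26)/√(π²+ln²(0.26)) = 0.3941.
Characteristic equation s² + 7.4s + 2.9K_p = 0 gives ζ = 7.4/(2√(2.9K_p)).
Setting ζ = 0.3941: √(2.9K_p) = 7.4/(2·0.3941) = 9.389, so K_p = 88.15/2.9 = 30.4.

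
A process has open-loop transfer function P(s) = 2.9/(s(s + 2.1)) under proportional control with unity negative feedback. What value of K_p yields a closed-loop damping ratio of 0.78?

Closed-loop characteristic equation: s² + 2.1s + K_p·2.9 = 0.
So ω_n = √(2.9K_p) and 2ζω_n = 2.1, giving ζ = 2.1/(2√(2.9K_p)).
Setting ζ = 0.78: √(2.9K_p) = 2.1/(2·0.78) = 1.346, so K_p = 1.812/2.9 = 0.625.

K_p = 0.625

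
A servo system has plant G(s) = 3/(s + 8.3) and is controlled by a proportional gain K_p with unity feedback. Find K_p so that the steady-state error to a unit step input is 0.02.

K_p = 136

For a type-0 loop with proportional control, e_ss = 1/(1 + K_p·G(0)).
G(0) = 0.3614. Require 1/(1 + K_p·0.3614) = 0.02, so 1 + 0.3614·K_p = 50.
K_p = (50 − 1)/0.3614 = 136.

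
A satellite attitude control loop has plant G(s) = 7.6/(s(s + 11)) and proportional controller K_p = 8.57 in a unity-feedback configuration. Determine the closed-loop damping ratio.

ζ = 0.681

The closed-loop denominator is s(s+11) + 8.57·7.6 = s² + 11s + 65.13.
So ω_n² = 65.13 ⇒ ω_n = 8.07 rad/s, and ζ = 11/(2ω_n) = 0.681.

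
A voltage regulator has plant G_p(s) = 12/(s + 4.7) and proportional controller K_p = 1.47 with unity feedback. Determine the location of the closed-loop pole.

s = -22.34

Closed-loop transfer function: T(s) = K_p·G_p(s)/(1 + K_p·G_p(s)) = 17.64/(s + 4.7 + 17.64) = 17.64/(s + 22.34).
The closed-loop pole is at s = −22.34.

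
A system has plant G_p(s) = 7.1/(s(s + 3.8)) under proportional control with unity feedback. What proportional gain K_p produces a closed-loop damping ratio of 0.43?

Closed-loop characteristic equation: s² + 3.8s + K_p·7.1 = 0.
So ω_n = √(7.1K_p) and 2ζω_n = 3.8, giving ζ = 3.8/(2√(7.1K_p)).
Setting ζ = 0.43: √(7.1K_p) = 3.8/(2·0.43) = 4.419, so K_p = 19.52/7.1 = 2.75.

K_p = 2.75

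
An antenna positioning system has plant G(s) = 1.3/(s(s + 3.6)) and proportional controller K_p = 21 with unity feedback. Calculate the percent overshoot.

Closed-loop characteristic equation: s² + 3.6s + 27.3 = 0, so ω_n = 5.225 rad/s and ζ = 3.6/(2·5.225) = 0.3445.
%OS = 100·exp(−πζ/√(1−ζ²)) = 100·exp(−π·0.3445/√0.8813) = 31.6%.

31.6%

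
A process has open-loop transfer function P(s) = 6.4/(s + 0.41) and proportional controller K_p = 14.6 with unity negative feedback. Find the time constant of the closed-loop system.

τ = 0.0107 s

Closed-loop transfer function: T(s) = K_p·P(s)/(1 + K_p·P(s)) = 93.44/(s + 0.41 + 93.44) = 93.44/(s + 93.85).
Time constant τ = 1/93.85 = 0.0107 s.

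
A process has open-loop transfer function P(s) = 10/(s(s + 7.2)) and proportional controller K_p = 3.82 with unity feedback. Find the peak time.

T_p = 0.625 s

The closed-loop denominator s² + 7.2s + 38.2 gives ω_n = √38.2 = 6.181 and ζ = 7.2/(2ω_n) = 0.5825.
Damped frequency ω_d = ω_n√(1−ζ²) = 5.024 rad/s, so peak time T_p = π/ω_d = 0.625 s.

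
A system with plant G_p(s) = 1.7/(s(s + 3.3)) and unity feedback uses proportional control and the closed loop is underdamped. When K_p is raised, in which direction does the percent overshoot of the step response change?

increase

ζ = 3.3/(2√(1.7K_p)) decreases as K_p grows; lower damping means more overshoot.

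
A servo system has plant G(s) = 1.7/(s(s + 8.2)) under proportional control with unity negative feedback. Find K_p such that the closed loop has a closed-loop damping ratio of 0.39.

K_p = 65

Closed-loop characteristic equation: s² + 8.2s + K_p·1.7 = 0.
So ω_n = √(1.7K_p) and 2ζω_n = 8.2, giving ζ = 8.2/(2√(1.7K_p)).
Setting ζ = 0.39: √(1.7K_p) = 8.2/(2·0.39) = 10.51, so K_p = 110.5/1.7 = 65.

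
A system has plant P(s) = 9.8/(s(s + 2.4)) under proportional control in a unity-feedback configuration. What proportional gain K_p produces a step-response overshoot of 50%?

From %OS = 100·exp(−πζ/√(1−ζ²)) = 50%, ζ = −ln(0.5)/√(π²+ln²(0.5)) = 0.2155.
Characteristic equation s² + 2.4s + 9.8K_p = 0 gives ζ = 2.4/(2√(9.8K_p)).
Setting ζ = 0.2155: √(9.8K_p) = 2.4/(2·0.2155) = 5.57, so K_p = 31.02/9.8 = 3.17.

K_p = 3.17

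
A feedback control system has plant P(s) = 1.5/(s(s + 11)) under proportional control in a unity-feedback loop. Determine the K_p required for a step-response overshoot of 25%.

K_p = 124

From %OS = 100·exp(−πζ/√(1−ζ²)) = 25%, ζ = −ln(0.25)/√(π²+ln²(0.25)) = 0.4037.
Characteristic equation s² + 11s + 1.5K_p = 0 gives ζ = 11/(2√(1.5K_p)).
Setting ζ = 0.4037: √(1.5K_p) = 11/(2·0.4037) = 13.62, so K_p = 185.6/1.5 = 124.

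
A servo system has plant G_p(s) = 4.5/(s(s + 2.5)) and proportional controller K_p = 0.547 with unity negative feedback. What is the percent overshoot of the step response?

Closed-loop characteristic equation: s² + 2.5s + 2.462 = 0, so ω_n = 1.569 rad/s and ζ = 2.5/(2·1.569) = 0.7967.
%OS = 100·exp(−πζ/√(1−ζ²)) = 100·exp(−π·0.7967/√0.3652) = 1.59%.

1.59%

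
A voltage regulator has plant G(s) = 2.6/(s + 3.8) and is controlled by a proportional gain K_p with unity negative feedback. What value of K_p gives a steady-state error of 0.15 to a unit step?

The loop is type 0, so e_ss(step) = 1/(1 + K_pos) with K_pos = K_p·G(0).
G(0) = 0.6842. Require 1/(1 + K_p·0.6842) = 0.15, so 1 + 0.6842·K_p = 6.667.
K_p = (6.667 − 1)/0.6842 = 8.28.

K_p = 8.28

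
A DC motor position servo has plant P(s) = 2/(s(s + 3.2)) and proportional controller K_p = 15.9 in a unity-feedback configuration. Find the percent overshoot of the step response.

The closed-loop denominator s² + 3.2s + 31.8 gives ω_n = √31.8 = 5.639 and ζ = 3.2/(2ω_n) = 0.2837.
%OS = 100·exp(−πζ/√(1−ζ²)) = 100·exp(−π·0.2837/√0.9195) = 39.5%.

39.5%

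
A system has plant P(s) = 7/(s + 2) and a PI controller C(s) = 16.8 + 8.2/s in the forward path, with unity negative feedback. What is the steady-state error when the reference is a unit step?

0

The open loop C(s)P(s) has a pole at the origin (type 1), so the static position error constant is infinite and e_ss = 1/(1+∞) = 0.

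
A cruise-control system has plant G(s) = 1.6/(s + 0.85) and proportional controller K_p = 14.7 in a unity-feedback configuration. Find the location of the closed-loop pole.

Closed-loop transfer function: T(s) = K_p·G(s)/(1 + K_p·G(s)) = 23.52/(s + 0.85 + 23.52) = 23.52/(s + 24.37).
The closed-loop pole is at s = −24.37.

s = -24.37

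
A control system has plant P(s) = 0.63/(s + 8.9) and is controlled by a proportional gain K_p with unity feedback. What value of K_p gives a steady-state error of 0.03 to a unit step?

The loop is type 0, so e_ss(step) = 1/(1 + K_pos) with K_pos = K_p·P(0).
P(0) = 0.07079. Require 1/(1 + K_p·0.07079) = 0.03, so 1 + 0.07079·K_p = 33.33.
K_p = (33.33 − 1)/0.07079 = 457.

K_p = 457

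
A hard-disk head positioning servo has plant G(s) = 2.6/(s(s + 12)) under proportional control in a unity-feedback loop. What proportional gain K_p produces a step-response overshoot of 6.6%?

From %OS = 100·exp(−πζ/√(1−ζ²)) = 6.6%, ζ = −ln(0.066)/√(π²+ln²(0.066)) = 0.6543.
Characteristic equation s² + 12s + 2.6K_p = 0 gives ζ = 12/(2√(2.6K_p)).
Setting ζ = 0.6543: √(2.6K_p) = 12/(2·0.6543) = 9.17, so K_p = 84.09/2.6 = 32.3.

K_p = 32.3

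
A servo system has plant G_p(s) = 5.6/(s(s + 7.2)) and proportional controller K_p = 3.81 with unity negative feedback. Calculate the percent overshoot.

The closed-loop denominator s² + 7.2s + 21.34 gives ω_n = √21.34 = 4.619 and ζ = 7.2/(2ω_n) = 0.7794.
%OS = 100·exp(−πζ/√(1−ζ²)) = 100·exp(−π·0.7794/√0.3926) = 2.01%.

2.01%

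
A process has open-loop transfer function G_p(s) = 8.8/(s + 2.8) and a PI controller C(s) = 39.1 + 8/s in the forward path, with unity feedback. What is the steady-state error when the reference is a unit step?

0

The open loop C(s)G_p(s) has a pole at the origin (type 1), so the static position error constant is infinite and e_ss = 1/(1+∞) = 0.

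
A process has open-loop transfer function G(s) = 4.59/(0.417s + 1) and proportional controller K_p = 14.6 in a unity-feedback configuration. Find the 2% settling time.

T_s ≈ 0.0245 s

Closed loop: T(s) = K_p·G/(1+K_p·G) = 67.01/(0.417s + 1 + 67.01), with pole at s = −(1 + 67.01)/0.417 = −163.1.
τ = 1/163.1 = 0.006131 s, so 2% settling time ≈ 4τ = 0.0245 s.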